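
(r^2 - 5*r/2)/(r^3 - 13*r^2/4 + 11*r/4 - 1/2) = 2*r*(2*r - 5)/(4*r^3 - 13*r^2 + 11*r - 2)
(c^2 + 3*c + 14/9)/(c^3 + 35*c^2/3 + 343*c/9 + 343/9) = (3*c + 2)/(3*c^2 + 28*c + 49)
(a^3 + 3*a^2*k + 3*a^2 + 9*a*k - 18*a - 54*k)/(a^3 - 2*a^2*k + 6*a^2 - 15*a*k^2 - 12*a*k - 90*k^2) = (a - 3)/(a - 5*k)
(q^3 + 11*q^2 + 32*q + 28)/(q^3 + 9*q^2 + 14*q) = (q + 2)/q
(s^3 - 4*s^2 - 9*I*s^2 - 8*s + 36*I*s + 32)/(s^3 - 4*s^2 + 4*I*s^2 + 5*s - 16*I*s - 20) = (s - 8*I)/(s + 5*I)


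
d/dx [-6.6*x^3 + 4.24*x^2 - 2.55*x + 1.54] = -19.8*x^2 + 8.48*x - 2.55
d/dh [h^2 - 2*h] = 2*h - 2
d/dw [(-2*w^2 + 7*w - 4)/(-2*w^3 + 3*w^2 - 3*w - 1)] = (-4*w^4 + 28*w^3 - 39*w^2 + 28*w - 19)/(4*w^6 - 12*w^5 + 21*w^4 - 14*w^3 + 3*w^2 + 6*w + 1)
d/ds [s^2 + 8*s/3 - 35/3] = 2*s + 8/3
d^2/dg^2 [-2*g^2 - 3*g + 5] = -4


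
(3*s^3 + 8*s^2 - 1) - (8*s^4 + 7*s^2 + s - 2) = -8*s^4 + 3*s^3 + s^2 - s + 1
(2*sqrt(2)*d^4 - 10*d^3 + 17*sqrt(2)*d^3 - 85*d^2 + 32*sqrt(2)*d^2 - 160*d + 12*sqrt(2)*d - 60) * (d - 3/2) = 2*sqrt(2)*d^5 - 10*d^4 + 14*sqrt(2)*d^4 - 70*d^3 + 13*sqrt(2)*d^3/2 - 36*sqrt(2)*d^2 - 65*d^2/2 - 18*sqrt(2)*d + 180*d + 90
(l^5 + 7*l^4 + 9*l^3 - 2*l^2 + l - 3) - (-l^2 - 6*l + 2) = l^5 + 7*l^4 + 9*l^3 - l^2 + 7*l - 5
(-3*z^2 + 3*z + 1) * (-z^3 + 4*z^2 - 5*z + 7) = 3*z^5 - 15*z^4 + 26*z^3 - 32*z^2 + 16*z + 7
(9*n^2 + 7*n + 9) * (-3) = -27*n^2 - 21*n - 27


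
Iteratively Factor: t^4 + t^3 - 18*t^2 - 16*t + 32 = (t - 4)*(t^3 + 5*t^2 + 2*t - 8) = (t - 4)*(t - 1)*(t^2 + 6*t + 8) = (t - 4)*(t - 1)*(t + 2)*(t + 4)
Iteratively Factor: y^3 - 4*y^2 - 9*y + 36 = (y - 4)*(y^2 - 9) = (y - 4)*(y - 3)*(y + 3)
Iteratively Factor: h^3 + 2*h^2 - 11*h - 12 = (h + 4)*(h^2 - 2*h - 3) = (h + 1)*(h + 4)*(h - 3)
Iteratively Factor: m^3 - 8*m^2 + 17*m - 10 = (m - 5)*(m^2 - 3*m + 2) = (m - 5)*(m - 2)*(m - 1)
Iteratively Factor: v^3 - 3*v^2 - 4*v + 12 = (v + 2)*(v^2 - 5*v + 6) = (v - 2)*(v + 2)*(v - 3)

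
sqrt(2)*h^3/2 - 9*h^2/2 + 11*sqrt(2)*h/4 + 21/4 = (h - 7*sqrt(2)/2)*(h - 3*sqrt(2)/2)*(sqrt(2)*h/2 + 1/2)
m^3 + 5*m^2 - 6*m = m*(m - 1)*(m + 6)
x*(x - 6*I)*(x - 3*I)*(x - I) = x^4 - 10*I*x^3 - 27*x^2 + 18*I*x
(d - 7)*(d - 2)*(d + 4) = d^3 - 5*d^2 - 22*d + 56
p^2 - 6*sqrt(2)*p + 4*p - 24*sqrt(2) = (p + 4)*(p - 6*sqrt(2))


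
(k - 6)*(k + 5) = k^2 - k - 30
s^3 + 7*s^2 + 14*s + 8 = (s + 1)*(s + 2)*(s + 4)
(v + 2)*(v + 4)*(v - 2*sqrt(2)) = v^3 - 2*sqrt(2)*v^2 + 6*v^2 - 12*sqrt(2)*v + 8*v - 16*sqrt(2)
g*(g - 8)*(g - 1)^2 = g^4 - 10*g^3 + 17*g^2 - 8*g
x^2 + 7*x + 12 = (x + 3)*(x + 4)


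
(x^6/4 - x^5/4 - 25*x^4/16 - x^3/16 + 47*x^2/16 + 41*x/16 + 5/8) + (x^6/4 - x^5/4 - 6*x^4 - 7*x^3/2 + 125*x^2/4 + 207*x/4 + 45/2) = x^6/2 - x^5/2 - 121*x^4/16 - 57*x^3/16 + 547*x^2/16 + 869*x/16 + 185/8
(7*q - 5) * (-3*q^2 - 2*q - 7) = -21*q^3 + q^2 - 39*q + 35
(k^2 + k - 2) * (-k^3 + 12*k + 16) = -k^5 - k^4 + 14*k^3 + 28*k^2 - 8*k - 32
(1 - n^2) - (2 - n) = -n^2 + n - 1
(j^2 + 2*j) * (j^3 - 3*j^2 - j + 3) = j^5 - j^4 - 7*j^3 + j^2 + 6*j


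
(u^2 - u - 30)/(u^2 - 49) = (u^2 - u - 30)/(u^2 - 49)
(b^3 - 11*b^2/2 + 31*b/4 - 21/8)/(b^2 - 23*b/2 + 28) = (b^2 - 2*b + 3/4)/(b - 8)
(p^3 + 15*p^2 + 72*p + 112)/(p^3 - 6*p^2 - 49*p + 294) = (p^2 + 8*p + 16)/(p^2 - 13*p + 42)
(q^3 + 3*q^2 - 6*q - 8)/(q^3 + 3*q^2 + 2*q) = (q^2 + 2*q - 8)/(q*(q + 2))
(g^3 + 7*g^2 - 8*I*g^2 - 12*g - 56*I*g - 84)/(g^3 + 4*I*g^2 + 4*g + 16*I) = (g^2 + g*(7 - 6*I) - 42*I)/(g^2 + 6*I*g - 8)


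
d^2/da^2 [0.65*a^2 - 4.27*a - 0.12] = 1.30000000000000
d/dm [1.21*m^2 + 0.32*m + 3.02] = 2.42*m + 0.32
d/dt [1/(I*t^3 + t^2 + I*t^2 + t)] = (-3*I*t^2 - 2*t - 2*I*t - 1)/(t^2*(I*t^2 + t + I*t + 1)^2)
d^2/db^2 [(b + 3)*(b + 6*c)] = 2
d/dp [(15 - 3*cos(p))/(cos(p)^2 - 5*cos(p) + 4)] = 3*(sin(p)^2 + 10*cos(p) - 22)*sin(p)/(cos(p)^2 - 5*cos(p) + 4)^2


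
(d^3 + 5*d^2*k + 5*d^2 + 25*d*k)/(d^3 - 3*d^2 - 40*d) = (d + 5*k)/(d - 8)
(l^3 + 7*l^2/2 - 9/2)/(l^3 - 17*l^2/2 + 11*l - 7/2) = (2*l^2 + 9*l + 9)/(2*l^2 - 15*l + 7)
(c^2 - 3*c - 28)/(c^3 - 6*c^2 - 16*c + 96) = (c - 7)/(c^2 - 10*c + 24)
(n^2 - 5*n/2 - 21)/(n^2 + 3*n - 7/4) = 2*(n - 6)/(2*n - 1)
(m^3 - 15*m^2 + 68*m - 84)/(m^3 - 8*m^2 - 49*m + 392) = (m^2 - 8*m + 12)/(m^2 - m - 56)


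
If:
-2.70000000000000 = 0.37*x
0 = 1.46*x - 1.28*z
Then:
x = -7.30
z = -8.32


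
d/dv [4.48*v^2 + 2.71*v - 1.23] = 8.96*v + 2.71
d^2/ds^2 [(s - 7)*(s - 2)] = 2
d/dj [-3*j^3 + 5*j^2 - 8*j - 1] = -9*j^2 + 10*j - 8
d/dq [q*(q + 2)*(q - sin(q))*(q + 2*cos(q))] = -q*(q + 2)*(q - sin(q))*(2*sin(q) - 1) - q*(q + 2)*(q + 2*cos(q))*(cos(q) - 1) + q*(q - sin(q))*(q + 2*cos(q)) + (q + 2)*(q - sin(q))*(q + 2*cos(q))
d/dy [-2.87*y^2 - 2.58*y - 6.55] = -5.74*y - 2.58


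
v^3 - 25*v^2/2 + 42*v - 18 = (v - 6)^2*(v - 1/2)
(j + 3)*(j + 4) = j^2 + 7*j + 12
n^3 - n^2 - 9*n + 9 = (n - 3)*(n - 1)*(n + 3)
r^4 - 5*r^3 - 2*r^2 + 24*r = r*(r - 4)*(r - 3)*(r + 2)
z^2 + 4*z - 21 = (z - 3)*(z + 7)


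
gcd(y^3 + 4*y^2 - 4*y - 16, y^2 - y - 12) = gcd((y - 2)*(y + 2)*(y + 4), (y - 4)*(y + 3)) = 1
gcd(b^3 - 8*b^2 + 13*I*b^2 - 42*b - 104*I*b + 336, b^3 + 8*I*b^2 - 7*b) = b + 7*I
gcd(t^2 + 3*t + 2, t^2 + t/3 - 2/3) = t + 1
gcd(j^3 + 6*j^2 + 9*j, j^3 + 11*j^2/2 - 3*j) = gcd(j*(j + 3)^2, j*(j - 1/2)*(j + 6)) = j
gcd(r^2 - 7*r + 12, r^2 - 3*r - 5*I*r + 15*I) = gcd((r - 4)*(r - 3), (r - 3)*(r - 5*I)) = r - 3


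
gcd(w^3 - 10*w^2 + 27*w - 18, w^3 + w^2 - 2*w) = w - 1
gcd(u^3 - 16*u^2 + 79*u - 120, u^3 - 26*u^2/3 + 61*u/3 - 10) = u^2 - 8*u + 15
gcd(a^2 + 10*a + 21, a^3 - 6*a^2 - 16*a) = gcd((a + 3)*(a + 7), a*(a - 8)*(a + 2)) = 1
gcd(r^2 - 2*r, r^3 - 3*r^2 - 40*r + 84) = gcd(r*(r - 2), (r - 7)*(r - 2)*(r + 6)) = r - 2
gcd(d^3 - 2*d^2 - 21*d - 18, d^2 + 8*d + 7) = d + 1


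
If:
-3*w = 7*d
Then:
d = -3*w/7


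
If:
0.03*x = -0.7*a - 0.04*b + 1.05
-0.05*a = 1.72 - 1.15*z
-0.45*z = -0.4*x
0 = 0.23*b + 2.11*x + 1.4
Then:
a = 2.72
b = -22.74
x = 1.82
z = 1.61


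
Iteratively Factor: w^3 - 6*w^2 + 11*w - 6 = (w - 2)*(w^2 - 4*w + 3) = (w - 2)*(w - 1)*(w - 3)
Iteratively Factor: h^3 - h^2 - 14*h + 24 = (h + 4)*(h^2 - 5*h + 6) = (h - 3)*(h + 4)*(h - 2)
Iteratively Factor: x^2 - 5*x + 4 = (x - 4)*(x - 1)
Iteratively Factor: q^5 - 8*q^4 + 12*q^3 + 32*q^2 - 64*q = (q)*(q^4 - 8*q^3 + 12*q^2 + 32*q - 64) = q*(q + 2)*(q^3 - 10*q^2 + 32*q - 32) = q*(q - 2)*(q + 2)*(q^2 - 8*q + 16) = q*(q - 4)*(q - 2)*(q + 2)*(q - 4)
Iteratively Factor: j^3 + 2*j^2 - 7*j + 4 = (j - 1)*(j^2 + 3*j - 4) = (j - 1)*(j + 4)*(j - 1)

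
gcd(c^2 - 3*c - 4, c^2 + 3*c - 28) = c - 4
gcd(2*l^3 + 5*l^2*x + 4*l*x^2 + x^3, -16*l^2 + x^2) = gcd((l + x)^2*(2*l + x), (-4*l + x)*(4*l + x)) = 1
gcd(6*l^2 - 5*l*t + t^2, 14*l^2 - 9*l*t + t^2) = -2*l + t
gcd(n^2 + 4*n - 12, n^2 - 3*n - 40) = 1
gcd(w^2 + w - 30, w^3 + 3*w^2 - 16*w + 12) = w + 6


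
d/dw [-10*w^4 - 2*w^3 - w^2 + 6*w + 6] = -40*w^3 - 6*w^2 - 2*w + 6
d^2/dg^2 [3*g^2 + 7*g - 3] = 6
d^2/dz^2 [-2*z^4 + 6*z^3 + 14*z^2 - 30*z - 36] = -24*z^2 + 36*z + 28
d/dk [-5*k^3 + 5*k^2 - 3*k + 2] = -15*k^2 + 10*k - 3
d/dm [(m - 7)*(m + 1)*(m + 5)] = 3*m^2 - 2*m - 37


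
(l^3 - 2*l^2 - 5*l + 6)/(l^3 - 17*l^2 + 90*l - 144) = (l^2 + l - 2)/(l^2 - 14*l + 48)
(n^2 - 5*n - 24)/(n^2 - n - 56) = (n + 3)/(n + 7)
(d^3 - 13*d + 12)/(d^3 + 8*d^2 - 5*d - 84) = (d - 1)/(d + 7)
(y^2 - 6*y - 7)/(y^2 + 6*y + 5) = (y - 7)/(y + 5)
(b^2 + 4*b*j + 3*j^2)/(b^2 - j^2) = (b + 3*j)/(b - j)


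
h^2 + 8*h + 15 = (h + 3)*(h + 5)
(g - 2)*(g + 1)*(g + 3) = g^3 + 2*g^2 - 5*g - 6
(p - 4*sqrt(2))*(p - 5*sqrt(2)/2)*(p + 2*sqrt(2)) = p^3 - 9*sqrt(2)*p^2/2 - 6*p + 40*sqrt(2)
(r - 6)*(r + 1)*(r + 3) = r^3 - 2*r^2 - 21*r - 18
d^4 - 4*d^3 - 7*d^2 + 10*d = d*(d - 5)*(d - 1)*(d + 2)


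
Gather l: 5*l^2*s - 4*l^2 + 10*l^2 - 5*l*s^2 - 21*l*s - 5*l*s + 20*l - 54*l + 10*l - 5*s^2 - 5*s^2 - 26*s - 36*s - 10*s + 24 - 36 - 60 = l^2*(5*s + 6) + l*(-5*s^2 - 26*s - 24) - 10*s^2 - 72*s - 72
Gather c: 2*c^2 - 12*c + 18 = 2*c^2 - 12*c + 18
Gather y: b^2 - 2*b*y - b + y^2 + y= b^2 - b + y^2 + y*(1 - 2*b)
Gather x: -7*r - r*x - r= -r*x - 8*r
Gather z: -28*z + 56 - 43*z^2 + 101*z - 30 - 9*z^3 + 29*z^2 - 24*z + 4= -9*z^3 - 14*z^2 + 49*z + 30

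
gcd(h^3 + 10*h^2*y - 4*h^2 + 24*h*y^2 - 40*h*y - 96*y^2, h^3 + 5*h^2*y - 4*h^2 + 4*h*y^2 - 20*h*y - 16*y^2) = h^2 + 4*h*y - 4*h - 16*y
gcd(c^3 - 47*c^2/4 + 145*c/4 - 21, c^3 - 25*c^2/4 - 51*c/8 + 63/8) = c^2 - 31*c/4 + 21/4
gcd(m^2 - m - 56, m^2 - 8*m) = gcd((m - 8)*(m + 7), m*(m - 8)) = m - 8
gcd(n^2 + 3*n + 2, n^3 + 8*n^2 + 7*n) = n + 1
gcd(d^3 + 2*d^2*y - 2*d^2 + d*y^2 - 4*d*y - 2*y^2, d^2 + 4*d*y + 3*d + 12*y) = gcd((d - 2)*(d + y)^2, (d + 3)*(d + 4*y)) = 1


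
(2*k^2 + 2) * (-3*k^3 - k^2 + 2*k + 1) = -6*k^5 - 2*k^4 - 2*k^3 + 4*k + 2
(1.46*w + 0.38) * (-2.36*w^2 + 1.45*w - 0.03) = -3.4456*w^3 + 1.2202*w^2 + 0.5072*w - 0.0114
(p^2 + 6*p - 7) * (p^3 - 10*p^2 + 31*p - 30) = p^5 - 4*p^4 - 36*p^3 + 226*p^2 - 397*p + 210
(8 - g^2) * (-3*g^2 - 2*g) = 3*g^4 + 2*g^3 - 24*g^2 - 16*g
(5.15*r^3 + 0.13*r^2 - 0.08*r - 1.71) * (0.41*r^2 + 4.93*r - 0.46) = 2.1115*r^5 + 25.4428*r^4 - 1.7609*r^3 - 1.1553*r^2 - 8.3935*r + 0.7866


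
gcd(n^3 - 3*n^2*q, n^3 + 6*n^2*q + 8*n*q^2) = n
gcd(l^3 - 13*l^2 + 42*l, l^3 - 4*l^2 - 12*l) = l^2 - 6*l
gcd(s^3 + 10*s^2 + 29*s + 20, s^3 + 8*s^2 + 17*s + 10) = s^2 + 6*s + 5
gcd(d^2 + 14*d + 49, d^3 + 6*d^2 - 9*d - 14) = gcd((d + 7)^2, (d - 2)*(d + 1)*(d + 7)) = d + 7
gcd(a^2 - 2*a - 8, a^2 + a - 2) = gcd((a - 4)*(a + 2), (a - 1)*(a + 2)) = a + 2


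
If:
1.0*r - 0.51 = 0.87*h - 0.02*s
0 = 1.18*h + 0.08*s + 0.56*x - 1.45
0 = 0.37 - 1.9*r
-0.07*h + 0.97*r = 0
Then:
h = 2.70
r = 0.19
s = 133.15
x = -22.12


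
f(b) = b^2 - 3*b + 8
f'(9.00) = 15.00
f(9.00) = 62.00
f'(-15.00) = -33.00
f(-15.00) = 278.00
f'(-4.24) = -11.48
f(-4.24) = 38.70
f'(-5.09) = -13.18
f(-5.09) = 49.18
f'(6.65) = 10.30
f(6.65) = 32.27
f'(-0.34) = -3.68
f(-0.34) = 9.14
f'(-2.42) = -7.84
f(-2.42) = 21.12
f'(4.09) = 5.18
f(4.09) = 12.46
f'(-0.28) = -3.56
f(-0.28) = 8.92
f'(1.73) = 0.46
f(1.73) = 5.80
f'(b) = 2*b - 3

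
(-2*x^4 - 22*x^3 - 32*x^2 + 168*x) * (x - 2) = -2*x^5 - 18*x^4 + 12*x^3 + 232*x^2 - 336*x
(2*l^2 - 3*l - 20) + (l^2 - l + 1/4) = 3*l^2 - 4*l - 79/4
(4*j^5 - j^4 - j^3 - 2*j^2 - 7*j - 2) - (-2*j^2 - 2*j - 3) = 4*j^5 - j^4 - j^3 - 5*j + 1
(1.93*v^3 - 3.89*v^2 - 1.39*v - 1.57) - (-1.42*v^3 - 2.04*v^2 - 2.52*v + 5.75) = 3.35*v^3 - 1.85*v^2 + 1.13*v - 7.32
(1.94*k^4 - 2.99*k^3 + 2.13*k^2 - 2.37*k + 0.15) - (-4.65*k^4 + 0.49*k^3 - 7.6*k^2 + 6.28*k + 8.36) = 6.59*k^4 - 3.48*k^3 + 9.73*k^2 - 8.65*k - 8.21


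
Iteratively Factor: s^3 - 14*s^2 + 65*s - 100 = (s - 5)*(s^2 - 9*s + 20) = (s - 5)*(s - 4)*(s - 5)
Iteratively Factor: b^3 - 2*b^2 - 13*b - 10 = (b + 2)*(b^2 - 4*b - 5) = (b - 5)*(b + 2)*(b + 1)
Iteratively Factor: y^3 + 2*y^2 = (y + 2)*(y^2) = y*(y + 2)*(y)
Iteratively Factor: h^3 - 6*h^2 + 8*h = (h)*(h^2 - 6*h + 8) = h*(h - 2)*(h - 4)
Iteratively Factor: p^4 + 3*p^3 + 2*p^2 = (p + 2)*(p^3 + p^2) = p*(p + 2)*(p^2 + p) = p*(p + 1)*(p + 2)*(p)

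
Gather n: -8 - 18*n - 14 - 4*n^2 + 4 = -4*n^2 - 18*n - 18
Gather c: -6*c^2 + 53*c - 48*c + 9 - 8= -6*c^2 + 5*c + 1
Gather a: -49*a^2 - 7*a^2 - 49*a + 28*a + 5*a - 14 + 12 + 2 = -56*a^2 - 16*a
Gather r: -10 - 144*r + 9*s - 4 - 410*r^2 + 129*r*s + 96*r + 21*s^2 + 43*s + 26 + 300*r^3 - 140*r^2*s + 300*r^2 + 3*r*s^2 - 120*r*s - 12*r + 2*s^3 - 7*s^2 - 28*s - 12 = 300*r^3 + r^2*(-140*s - 110) + r*(3*s^2 + 9*s - 60) + 2*s^3 + 14*s^2 + 24*s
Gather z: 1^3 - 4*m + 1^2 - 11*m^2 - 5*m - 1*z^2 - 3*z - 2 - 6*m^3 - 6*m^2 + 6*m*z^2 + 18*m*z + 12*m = -6*m^3 - 17*m^2 + 3*m + z^2*(6*m - 1) + z*(18*m - 3)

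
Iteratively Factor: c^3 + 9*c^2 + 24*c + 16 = (c + 1)*(c^2 + 8*c + 16) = (c + 1)*(c + 4)*(c + 4)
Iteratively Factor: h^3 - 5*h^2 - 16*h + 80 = (h - 4)*(h^2 - h - 20) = (h - 5)*(h - 4)*(h + 4)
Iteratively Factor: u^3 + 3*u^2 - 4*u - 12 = (u + 2)*(u^2 + u - 6) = (u + 2)*(u + 3)*(u - 2)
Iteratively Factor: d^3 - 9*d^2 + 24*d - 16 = (d - 4)*(d^2 - 5*d + 4) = (d - 4)*(d - 1)*(d - 4)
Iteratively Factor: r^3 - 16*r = (r - 4)*(r^2 + 4*r) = (r - 4)*(r + 4)*(r)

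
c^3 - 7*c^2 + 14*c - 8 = (c - 4)*(c - 2)*(c - 1)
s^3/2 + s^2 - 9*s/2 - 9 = (s/2 + 1)*(s - 3)*(s + 3)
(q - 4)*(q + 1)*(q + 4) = q^3 + q^2 - 16*q - 16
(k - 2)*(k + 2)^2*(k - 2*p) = k^4 - 2*k^3*p + 2*k^3 - 4*k^2*p - 4*k^2 + 8*k*p - 8*k + 16*p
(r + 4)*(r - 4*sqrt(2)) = r^2 - 4*sqrt(2)*r + 4*r - 16*sqrt(2)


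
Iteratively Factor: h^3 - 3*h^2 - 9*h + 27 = (h - 3)*(h^2 - 9) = (h - 3)*(h + 3)*(h - 3)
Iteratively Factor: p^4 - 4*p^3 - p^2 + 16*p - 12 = (p - 1)*(p^3 - 3*p^2 - 4*p + 12) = (p - 2)*(p - 1)*(p^2 - p - 6) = (p - 2)*(p - 1)*(p + 2)*(p - 3)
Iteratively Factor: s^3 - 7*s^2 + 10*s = (s)*(s^2 - 7*s + 10) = s*(s - 5)*(s - 2)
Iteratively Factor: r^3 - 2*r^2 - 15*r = (r + 3)*(r^2 - 5*r) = (r - 5)*(r + 3)*(r)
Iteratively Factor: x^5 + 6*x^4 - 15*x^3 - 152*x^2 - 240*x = (x - 5)*(x^4 + 11*x^3 + 40*x^2 + 48*x) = (x - 5)*(x + 3)*(x^3 + 8*x^2 + 16*x) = x*(x - 5)*(x + 3)*(x^2 + 8*x + 16) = x*(x - 5)*(x + 3)*(x + 4)*(x + 4)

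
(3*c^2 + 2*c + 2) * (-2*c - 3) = -6*c^3 - 13*c^2 - 10*c - 6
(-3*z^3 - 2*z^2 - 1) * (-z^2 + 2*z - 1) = 3*z^5 - 4*z^4 - z^3 + 3*z^2 - 2*z + 1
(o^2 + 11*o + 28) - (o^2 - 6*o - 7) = 17*o + 35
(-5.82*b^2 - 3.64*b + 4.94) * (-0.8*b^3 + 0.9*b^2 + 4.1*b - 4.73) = 4.656*b^5 - 2.326*b^4 - 31.09*b^3 + 17.0506*b^2 + 37.4712*b - 23.3662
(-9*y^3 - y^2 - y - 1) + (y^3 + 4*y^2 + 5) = -8*y^3 + 3*y^2 - y + 4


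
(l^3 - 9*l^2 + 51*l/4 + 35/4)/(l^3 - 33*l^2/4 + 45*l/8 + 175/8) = 2*(2*l + 1)/(4*l + 5)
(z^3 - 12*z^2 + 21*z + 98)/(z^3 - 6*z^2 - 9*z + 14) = (z - 7)/(z - 1)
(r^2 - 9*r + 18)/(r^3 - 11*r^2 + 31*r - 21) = (r - 6)/(r^2 - 8*r + 7)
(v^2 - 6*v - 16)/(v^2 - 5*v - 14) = (v - 8)/(v - 7)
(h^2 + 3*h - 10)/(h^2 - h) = (h^2 + 3*h - 10)/(h*(h - 1))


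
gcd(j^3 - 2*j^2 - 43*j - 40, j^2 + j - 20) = j + 5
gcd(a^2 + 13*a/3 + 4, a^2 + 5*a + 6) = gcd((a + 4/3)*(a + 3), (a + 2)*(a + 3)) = a + 3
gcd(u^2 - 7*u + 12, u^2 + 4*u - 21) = u - 3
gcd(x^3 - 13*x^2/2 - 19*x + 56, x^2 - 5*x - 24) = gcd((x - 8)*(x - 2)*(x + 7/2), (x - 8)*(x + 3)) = x - 8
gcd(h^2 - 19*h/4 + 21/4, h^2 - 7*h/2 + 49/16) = h - 7/4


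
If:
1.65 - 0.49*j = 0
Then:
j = 3.37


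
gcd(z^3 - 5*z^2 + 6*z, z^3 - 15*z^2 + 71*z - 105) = z - 3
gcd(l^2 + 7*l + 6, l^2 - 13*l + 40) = 1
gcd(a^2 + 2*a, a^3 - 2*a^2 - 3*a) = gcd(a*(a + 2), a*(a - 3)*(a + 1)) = a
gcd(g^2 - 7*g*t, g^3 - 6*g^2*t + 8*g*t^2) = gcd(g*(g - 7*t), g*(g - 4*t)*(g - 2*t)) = g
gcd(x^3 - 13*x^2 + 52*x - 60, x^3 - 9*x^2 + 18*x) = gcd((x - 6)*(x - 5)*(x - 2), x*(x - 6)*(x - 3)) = x - 6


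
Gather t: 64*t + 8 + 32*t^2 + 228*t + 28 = 32*t^2 + 292*t + 36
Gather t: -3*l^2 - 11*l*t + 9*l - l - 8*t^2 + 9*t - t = -3*l^2 + 8*l - 8*t^2 + t*(8 - 11*l)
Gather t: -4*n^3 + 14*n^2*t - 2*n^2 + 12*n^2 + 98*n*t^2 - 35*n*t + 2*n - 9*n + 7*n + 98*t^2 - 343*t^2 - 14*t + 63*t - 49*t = -4*n^3 + 10*n^2 + t^2*(98*n - 245) + t*(14*n^2 - 35*n)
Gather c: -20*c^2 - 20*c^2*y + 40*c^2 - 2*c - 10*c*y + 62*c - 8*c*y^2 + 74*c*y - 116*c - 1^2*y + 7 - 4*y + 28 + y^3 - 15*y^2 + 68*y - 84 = c^2*(20 - 20*y) + c*(-8*y^2 + 64*y - 56) + y^3 - 15*y^2 + 63*y - 49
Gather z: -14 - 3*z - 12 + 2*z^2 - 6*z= 2*z^2 - 9*z - 26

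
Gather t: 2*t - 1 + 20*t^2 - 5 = 20*t^2 + 2*t - 6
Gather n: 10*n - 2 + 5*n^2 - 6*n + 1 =5*n^2 + 4*n - 1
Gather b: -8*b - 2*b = -10*b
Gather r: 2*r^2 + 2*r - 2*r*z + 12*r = 2*r^2 + r*(14 - 2*z)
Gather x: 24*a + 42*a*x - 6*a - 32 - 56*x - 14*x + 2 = 18*a + x*(42*a - 70) - 30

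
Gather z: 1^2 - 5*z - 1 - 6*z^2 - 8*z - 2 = -6*z^2 - 13*z - 2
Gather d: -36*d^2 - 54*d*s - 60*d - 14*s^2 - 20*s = -36*d^2 + d*(-54*s - 60) - 14*s^2 - 20*s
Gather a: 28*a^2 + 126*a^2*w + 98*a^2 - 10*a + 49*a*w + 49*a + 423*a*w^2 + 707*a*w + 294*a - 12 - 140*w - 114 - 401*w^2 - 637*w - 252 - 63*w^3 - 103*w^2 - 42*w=a^2*(126*w + 126) + a*(423*w^2 + 756*w + 333) - 63*w^3 - 504*w^2 - 819*w - 378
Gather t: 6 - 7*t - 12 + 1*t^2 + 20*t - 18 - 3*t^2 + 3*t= -2*t^2 + 16*t - 24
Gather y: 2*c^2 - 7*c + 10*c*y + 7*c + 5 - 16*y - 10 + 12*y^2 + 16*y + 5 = 2*c^2 + 10*c*y + 12*y^2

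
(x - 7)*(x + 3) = x^2 - 4*x - 21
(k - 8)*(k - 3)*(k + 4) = k^3 - 7*k^2 - 20*k + 96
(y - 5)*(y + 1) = y^2 - 4*y - 5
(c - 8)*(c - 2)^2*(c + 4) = c^4 - 8*c^3 - 12*c^2 + 112*c - 128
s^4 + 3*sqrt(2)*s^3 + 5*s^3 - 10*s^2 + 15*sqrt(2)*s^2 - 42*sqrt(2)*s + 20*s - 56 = (s - 2)*(s + 7)*(s + sqrt(2))*(s + 2*sqrt(2))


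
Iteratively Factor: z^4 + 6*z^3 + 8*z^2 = (z)*(z^3 + 6*z^2 + 8*z) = z*(z + 4)*(z^2 + 2*z) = z*(z + 2)*(z + 4)*(z)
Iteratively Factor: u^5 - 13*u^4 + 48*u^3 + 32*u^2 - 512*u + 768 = (u - 4)*(u^4 - 9*u^3 + 12*u^2 + 80*u - 192) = (u - 4)^2*(u^3 - 5*u^2 - 8*u + 48) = (u - 4)^3*(u^2 - u - 12) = (u - 4)^4*(u + 3)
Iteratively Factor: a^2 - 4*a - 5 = (a + 1)*(a - 5)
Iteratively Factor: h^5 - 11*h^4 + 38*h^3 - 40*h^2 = (h - 4)*(h^4 - 7*h^3 + 10*h^2) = (h - 4)*(h - 2)*(h^3 - 5*h^2) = (h - 5)*(h - 4)*(h - 2)*(h^2) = h*(h - 5)*(h - 4)*(h - 2)*(h)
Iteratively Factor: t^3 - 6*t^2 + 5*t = (t)*(t^2 - 6*t + 5) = t*(t - 1)*(t - 5)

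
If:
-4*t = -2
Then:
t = 1/2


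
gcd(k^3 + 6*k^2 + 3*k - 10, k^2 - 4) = k + 2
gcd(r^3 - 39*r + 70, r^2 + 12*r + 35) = r + 7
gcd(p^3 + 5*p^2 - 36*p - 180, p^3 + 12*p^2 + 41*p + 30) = p^2 + 11*p + 30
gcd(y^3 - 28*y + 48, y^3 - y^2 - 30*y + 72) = y^2 + 2*y - 24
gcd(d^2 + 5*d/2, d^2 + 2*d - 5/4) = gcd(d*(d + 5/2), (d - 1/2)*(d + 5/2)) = d + 5/2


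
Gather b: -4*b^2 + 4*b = -4*b^2 + 4*b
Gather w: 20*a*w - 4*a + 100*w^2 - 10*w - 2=-4*a + 100*w^2 + w*(20*a - 10) - 2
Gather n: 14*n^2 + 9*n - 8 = 14*n^2 + 9*n - 8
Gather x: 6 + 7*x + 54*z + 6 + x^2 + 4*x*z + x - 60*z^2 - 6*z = x^2 + x*(4*z + 8) - 60*z^2 + 48*z + 12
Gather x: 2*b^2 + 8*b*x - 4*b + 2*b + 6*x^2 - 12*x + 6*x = 2*b^2 - 2*b + 6*x^2 + x*(8*b - 6)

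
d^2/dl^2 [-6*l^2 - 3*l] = -12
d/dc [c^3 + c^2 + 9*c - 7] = 3*c^2 + 2*c + 9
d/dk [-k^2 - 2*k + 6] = -2*k - 2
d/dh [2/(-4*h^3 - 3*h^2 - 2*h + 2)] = 4*(6*h^2 + 3*h + 1)/(4*h^3 + 3*h^2 + 2*h - 2)^2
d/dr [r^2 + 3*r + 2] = 2*r + 3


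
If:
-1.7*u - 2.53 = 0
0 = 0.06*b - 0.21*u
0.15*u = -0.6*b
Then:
No Solution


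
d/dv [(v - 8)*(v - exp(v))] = v + (1 - exp(v))*(v - 8) - exp(v)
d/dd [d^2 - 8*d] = 2*d - 8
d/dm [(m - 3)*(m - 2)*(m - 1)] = 3*m^2 - 12*m + 11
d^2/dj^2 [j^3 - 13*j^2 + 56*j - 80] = 6*j - 26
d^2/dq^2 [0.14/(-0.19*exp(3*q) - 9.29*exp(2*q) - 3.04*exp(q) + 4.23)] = ((0.2394*exp(2*q) + 5.2024*exp(q) + 0.4256)*(0.19*exp(3*q) + 9.29*exp(2*q) + 3.04*exp(q) - 4.23) - 0.14*(0.57*exp(2*q) + 18.58*exp(q) + 3.04)*(1.14*exp(2*q) + 37.16*exp(q) + 6.08)*exp(q))*exp(q)/(0.19*exp(3*q) + 9.29*exp(2*q) + 3.04*exp(q) - 4.23)^3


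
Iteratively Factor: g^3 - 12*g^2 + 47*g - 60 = (g - 5)*(g^2 - 7*g + 12) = (g - 5)*(g - 3)*(g - 4)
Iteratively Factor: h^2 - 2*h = (h)*(h - 2)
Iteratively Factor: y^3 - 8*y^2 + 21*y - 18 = (y - 2)*(y^2 - 6*y + 9) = (y - 3)*(y - 2)*(y - 3)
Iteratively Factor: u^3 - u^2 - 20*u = (u)*(u^2 - u - 20) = u*(u - 5)*(u + 4)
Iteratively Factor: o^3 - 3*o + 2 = (o - 1)*(o^2 + o - 2) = (o - 1)^2*(o + 2)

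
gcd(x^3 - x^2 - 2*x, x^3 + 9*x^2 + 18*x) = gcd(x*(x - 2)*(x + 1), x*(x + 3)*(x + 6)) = x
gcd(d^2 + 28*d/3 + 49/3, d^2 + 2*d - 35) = d + 7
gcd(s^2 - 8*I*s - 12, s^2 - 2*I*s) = s - 2*I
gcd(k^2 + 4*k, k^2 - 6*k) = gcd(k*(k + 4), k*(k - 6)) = k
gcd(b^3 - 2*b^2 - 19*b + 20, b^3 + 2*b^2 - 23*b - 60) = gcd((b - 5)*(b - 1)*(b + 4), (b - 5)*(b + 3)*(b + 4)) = b^2 - b - 20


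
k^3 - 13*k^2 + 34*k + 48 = (k - 8)*(k - 6)*(k + 1)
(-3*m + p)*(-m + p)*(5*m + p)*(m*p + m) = 15*m^4*p + 15*m^4 - 17*m^3*p^2 - 17*m^3*p + m^2*p^3 + m^2*p^2 + m*p^4 + m*p^3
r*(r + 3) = r^2 + 3*r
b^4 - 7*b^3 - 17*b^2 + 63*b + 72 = (b - 8)*(b - 3)*(b + 1)*(b + 3)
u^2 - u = u*(u - 1)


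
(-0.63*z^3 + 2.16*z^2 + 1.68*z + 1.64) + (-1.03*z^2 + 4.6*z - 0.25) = -0.63*z^3 + 1.13*z^2 + 6.28*z + 1.39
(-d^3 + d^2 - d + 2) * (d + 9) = -d^4 - 8*d^3 + 8*d^2 - 7*d + 18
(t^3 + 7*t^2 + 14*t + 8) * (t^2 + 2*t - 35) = t^5 + 9*t^4 - 7*t^3 - 209*t^2 - 474*t - 280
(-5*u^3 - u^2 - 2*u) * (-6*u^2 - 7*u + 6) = 30*u^5 + 41*u^4 - 11*u^3 + 8*u^2 - 12*u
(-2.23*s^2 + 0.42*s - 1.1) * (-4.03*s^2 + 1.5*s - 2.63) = 8.9869*s^4 - 5.0376*s^3 + 10.9279*s^2 - 2.7546*s + 2.893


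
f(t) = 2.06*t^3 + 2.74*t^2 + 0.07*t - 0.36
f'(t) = 6.18*t^2 + 5.48*t + 0.07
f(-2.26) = -10.30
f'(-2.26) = 19.25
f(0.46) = 0.45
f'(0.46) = 3.90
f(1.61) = 15.45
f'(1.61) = 24.91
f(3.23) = 97.87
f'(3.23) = 82.25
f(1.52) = 13.31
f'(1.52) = 22.68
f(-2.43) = -13.91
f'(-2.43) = 23.25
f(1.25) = 8.03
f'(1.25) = 16.58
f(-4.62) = -145.34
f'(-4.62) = 106.66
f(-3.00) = -31.53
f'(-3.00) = 39.25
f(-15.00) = -6337.41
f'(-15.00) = 1308.37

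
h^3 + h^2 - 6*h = h*(h - 2)*(h + 3)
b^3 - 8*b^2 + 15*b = b*(b - 5)*(b - 3)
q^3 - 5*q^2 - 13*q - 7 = (q - 7)*(q + 1)^2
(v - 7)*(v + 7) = v^2 - 49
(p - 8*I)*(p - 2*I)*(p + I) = p^3 - 9*I*p^2 - 6*p - 16*I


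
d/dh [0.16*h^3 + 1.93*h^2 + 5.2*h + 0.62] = 0.48*h^2 + 3.86*h + 5.2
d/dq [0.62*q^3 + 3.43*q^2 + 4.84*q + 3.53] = 1.86*q^2 + 6.86*q + 4.84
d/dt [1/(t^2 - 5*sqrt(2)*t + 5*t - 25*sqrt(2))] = (-2*t - 5 + 5*sqrt(2))/(t^2 - 5*sqrt(2)*t + 5*t - 25*sqrt(2))^2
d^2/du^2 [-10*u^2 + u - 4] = -20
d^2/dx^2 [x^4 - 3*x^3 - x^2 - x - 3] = 12*x^2 - 18*x - 2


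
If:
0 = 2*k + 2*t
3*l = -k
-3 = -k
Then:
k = 3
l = -1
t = -3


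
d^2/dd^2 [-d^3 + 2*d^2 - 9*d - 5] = 4 - 6*d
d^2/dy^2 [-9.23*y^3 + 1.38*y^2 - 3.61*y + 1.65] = 2.76 - 55.38*y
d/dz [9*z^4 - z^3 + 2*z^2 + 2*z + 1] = 36*z^3 - 3*z^2 + 4*z + 2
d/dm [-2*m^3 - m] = -6*m^2 - 1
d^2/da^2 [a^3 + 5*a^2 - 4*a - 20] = 6*a + 10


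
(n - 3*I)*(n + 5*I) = n^2 + 2*I*n + 15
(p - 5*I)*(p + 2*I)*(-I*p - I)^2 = -p^4 - 2*p^3 + 3*I*p^3 - 11*p^2 + 6*I*p^2 - 20*p + 3*I*p - 10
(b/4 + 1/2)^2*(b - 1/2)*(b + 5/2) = b^4/16 + 3*b^3/8 + 43*b^2/64 + 3*b/16 - 5/16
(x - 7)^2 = x^2 - 14*x + 49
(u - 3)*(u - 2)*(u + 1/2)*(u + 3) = u^4 - 3*u^3/2 - 10*u^2 + 27*u/2 + 9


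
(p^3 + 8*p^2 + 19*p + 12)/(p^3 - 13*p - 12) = (p + 4)/(p - 4)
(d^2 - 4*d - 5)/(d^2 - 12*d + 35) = (d + 1)/(d - 7)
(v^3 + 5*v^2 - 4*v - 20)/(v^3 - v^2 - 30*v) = (v^2 - 4)/(v*(v - 6))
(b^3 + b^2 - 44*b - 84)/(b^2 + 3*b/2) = 2*(b^3 + b^2 - 44*b - 84)/(b*(2*b + 3))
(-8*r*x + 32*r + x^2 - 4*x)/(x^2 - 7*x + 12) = (-8*r + x)/(x - 3)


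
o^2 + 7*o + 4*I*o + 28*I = (o + 7)*(o + 4*I)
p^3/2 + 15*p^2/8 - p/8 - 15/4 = (p/2 + 1)*(p - 5/4)*(p + 3)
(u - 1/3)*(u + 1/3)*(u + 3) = u^3 + 3*u^2 - u/9 - 1/3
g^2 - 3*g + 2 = (g - 2)*(g - 1)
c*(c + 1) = c^2 + c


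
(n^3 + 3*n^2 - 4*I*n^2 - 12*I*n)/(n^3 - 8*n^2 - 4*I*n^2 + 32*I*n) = (n + 3)/(n - 8)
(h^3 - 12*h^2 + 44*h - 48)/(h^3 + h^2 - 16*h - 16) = (h^2 - 8*h + 12)/(h^2 + 5*h + 4)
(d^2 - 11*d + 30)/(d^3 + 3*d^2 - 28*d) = (d^2 - 11*d + 30)/(d*(d^2 + 3*d - 28))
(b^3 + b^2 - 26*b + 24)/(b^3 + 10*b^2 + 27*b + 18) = (b^2 - 5*b + 4)/(b^2 + 4*b + 3)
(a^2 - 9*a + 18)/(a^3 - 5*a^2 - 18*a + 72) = 1/(a + 4)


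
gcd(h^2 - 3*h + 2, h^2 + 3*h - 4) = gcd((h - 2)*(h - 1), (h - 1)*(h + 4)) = h - 1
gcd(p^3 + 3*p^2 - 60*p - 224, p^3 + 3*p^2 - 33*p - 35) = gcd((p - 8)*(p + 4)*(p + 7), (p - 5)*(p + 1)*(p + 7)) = p + 7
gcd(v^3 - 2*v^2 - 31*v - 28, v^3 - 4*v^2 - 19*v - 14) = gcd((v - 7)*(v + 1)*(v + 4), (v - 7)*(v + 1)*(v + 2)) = v^2 - 6*v - 7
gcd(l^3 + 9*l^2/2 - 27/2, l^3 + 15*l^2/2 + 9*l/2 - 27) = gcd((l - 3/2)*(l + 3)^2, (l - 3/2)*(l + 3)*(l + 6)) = l^2 + 3*l/2 - 9/2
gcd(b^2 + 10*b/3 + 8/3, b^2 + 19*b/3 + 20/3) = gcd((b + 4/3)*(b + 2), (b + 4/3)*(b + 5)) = b + 4/3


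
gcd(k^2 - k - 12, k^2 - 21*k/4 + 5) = k - 4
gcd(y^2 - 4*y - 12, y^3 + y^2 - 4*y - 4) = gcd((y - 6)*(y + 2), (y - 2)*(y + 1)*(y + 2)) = y + 2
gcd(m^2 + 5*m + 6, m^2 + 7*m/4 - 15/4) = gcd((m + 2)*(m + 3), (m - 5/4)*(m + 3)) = m + 3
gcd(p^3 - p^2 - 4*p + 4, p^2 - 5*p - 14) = p + 2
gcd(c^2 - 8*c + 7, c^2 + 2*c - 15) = 1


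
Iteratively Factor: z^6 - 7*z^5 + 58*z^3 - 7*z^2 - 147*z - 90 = (z - 3)*(z^5 - 4*z^4 - 12*z^3 + 22*z^2 + 59*z + 30) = (z - 3)*(z + 2)*(z^4 - 6*z^3 + 22*z + 15) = (z - 3)^2*(z + 2)*(z^3 - 3*z^2 - 9*z - 5) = (z - 3)^2*(z + 1)*(z + 2)*(z^2 - 4*z - 5) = (z - 3)^2*(z + 1)^2*(z + 2)*(z - 5)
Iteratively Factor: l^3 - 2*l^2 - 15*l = (l + 3)*(l^2 - 5*l) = (l - 5)*(l + 3)*(l)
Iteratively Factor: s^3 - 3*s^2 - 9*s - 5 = (s + 1)*(s^2 - 4*s - 5) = (s - 5)*(s + 1)*(s + 1)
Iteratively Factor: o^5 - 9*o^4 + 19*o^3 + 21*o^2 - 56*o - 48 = (o + 1)*(o^4 - 10*o^3 + 29*o^2 - 8*o - 48) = (o + 1)^2*(o^3 - 11*o^2 + 40*o - 48) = (o - 3)*(o + 1)^2*(o^2 - 8*o + 16) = (o - 4)*(o - 3)*(o + 1)^2*(o - 4)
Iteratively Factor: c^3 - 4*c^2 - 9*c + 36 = (c - 3)*(c^2 - c - 12) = (c - 3)*(c + 3)*(c - 4)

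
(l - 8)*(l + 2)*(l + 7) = l^3 + l^2 - 58*l - 112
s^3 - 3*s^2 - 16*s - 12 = (s - 6)*(s + 1)*(s + 2)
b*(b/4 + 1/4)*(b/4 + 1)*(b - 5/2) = b^4/16 + 5*b^3/32 - 17*b^2/32 - 5*b/8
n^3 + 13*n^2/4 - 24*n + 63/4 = (n - 3)*(n - 3/4)*(n + 7)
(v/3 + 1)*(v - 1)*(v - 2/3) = v^3/3 + 4*v^2/9 - 13*v/9 + 2/3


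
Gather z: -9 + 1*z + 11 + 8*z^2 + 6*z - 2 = 8*z^2 + 7*z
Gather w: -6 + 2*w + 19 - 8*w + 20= 33 - 6*w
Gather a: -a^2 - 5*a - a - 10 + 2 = -a^2 - 6*a - 8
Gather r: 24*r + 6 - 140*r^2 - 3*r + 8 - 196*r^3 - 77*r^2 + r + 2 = -196*r^3 - 217*r^2 + 22*r + 16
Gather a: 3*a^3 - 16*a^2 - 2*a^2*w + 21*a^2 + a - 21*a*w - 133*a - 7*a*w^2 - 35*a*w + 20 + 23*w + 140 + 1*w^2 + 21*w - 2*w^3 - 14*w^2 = 3*a^3 + a^2*(5 - 2*w) + a*(-7*w^2 - 56*w - 132) - 2*w^3 - 13*w^2 + 44*w + 160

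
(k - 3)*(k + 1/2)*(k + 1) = k^3 - 3*k^2/2 - 4*k - 3/2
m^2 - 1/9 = (m - 1/3)*(m + 1/3)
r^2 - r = r*(r - 1)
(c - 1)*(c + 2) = c^2 + c - 2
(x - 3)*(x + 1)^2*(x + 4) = x^4 + 3*x^3 - 9*x^2 - 23*x - 12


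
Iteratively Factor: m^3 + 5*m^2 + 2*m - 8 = (m + 2)*(m^2 + 3*m - 4) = (m + 2)*(m + 4)*(m - 1)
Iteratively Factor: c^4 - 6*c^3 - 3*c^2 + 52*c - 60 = (c + 3)*(c^3 - 9*c^2 + 24*c - 20) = (c - 5)*(c + 3)*(c^2 - 4*c + 4) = (c - 5)*(c - 2)*(c + 3)*(c - 2)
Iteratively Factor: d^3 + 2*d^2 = (d)*(d^2 + 2*d) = d^2*(d + 2)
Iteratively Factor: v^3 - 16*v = (v - 4)*(v^2 + 4*v) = v*(v - 4)*(v + 4)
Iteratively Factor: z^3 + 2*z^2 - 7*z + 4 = (z - 1)*(z^2 + 3*z - 4) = (z - 1)^2*(z + 4)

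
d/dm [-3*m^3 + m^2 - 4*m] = -9*m^2 + 2*m - 4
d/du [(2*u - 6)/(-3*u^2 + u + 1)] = 2*(-3*u^2 + u + (u - 3)*(6*u - 1) + 1)/(-3*u^2 + u + 1)^2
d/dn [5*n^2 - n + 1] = 10*n - 1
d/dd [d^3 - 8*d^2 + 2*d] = 3*d^2 - 16*d + 2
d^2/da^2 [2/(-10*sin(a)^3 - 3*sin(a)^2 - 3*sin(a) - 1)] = 6*(300*sin(a)^6 + 110*sin(a)^5 - 368*sin(a)^4 - 181*sin(a)^3 - 79*sin(a)^2 + sin(a) - 4)/(10*sin(a)^3 + 3*sin(a)^2 + 3*sin(a) + 1)^3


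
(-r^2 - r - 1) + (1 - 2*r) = -r^2 - 3*r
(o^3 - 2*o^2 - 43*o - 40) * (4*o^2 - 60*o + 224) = 4*o^5 - 68*o^4 + 172*o^3 + 1972*o^2 - 7232*o - 8960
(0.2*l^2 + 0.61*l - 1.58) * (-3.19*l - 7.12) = -0.638*l^3 - 3.3699*l^2 + 0.697*l + 11.2496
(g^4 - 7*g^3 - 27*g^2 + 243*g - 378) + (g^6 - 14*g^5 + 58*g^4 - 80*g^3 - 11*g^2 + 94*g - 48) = g^6 - 14*g^5 + 59*g^4 - 87*g^3 - 38*g^2 + 337*g - 426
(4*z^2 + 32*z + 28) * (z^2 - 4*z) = 4*z^4 + 16*z^3 - 100*z^2 - 112*z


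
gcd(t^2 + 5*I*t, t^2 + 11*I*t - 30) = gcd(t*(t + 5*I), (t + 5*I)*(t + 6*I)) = t + 5*I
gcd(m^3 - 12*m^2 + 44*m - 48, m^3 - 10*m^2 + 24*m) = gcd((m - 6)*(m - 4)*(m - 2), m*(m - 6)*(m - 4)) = m^2 - 10*m + 24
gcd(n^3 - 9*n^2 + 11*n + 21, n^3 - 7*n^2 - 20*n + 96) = n - 3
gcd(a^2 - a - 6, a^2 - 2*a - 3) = a - 3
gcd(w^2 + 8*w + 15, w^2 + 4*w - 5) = w + 5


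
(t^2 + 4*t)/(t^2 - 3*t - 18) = t*(t + 4)/(t^2 - 3*t - 18)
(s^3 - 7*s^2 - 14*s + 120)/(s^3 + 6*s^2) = (s^3 - 7*s^2 - 14*s + 120)/(s^2*(s + 6))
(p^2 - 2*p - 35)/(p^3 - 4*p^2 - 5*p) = (-p^2 + 2*p + 35)/(p*(-p^2 + 4*p + 5))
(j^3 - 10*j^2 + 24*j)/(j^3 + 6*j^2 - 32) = j*(j^2 - 10*j + 24)/(j^3 + 6*j^2 - 32)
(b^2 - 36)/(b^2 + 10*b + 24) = (b - 6)/(b + 4)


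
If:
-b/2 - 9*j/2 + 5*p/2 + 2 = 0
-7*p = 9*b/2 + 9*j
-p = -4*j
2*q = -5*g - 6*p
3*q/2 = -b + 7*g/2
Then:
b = 296/173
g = 3776/5017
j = -36/173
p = -144/173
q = 3088/5017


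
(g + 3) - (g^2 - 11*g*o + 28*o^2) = -g^2 + 11*g*o + g - 28*o^2 + 3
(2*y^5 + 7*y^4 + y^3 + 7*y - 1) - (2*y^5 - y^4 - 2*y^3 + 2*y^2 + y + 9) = 8*y^4 + 3*y^3 - 2*y^2 + 6*y - 10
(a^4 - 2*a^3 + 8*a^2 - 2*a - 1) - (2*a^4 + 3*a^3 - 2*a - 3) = -a^4 - 5*a^3 + 8*a^2 + 2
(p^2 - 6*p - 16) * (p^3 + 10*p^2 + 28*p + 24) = p^5 + 4*p^4 - 48*p^3 - 304*p^2 - 592*p - 384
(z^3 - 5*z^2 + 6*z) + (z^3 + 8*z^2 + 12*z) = 2*z^3 + 3*z^2 + 18*z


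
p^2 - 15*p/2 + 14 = (p - 4)*(p - 7/2)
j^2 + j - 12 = (j - 3)*(j + 4)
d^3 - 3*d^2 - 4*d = d*(d - 4)*(d + 1)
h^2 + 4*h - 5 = (h - 1)*(h + 5)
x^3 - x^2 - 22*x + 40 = (x - 4)*(x - 2)*(x + 5)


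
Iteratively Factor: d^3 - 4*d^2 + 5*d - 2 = (d - 1)*(d^2 - 3*d + 2) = (d - 2)*(d - 1)*(d - 1)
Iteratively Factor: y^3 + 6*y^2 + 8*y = (y)*(y^2 + 6*y + 8) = y*(y + 4)*(y + 2)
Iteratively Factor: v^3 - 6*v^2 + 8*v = (v)*(v^2 - 6*v + 8) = v*(v - 2)*(v - 4)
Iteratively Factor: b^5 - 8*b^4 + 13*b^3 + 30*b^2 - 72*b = (b - 3)*(b^4 - 5*b^3 - 2*b^2 + 24*b) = (b - 3)^2*(b^3 - 2*b^2 - 8*b) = b*(b - 3)^2*(b^2 - 2*b - 8) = b*(b - 3)^2*(b + 2)*(b - 4)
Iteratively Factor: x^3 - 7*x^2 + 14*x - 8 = (x - 4)*(x^2 - 3*x + 2) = (x - 4)*(x - 2)*(x - 1)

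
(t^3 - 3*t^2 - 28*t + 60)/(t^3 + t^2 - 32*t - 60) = (t - 2)/(t + 2)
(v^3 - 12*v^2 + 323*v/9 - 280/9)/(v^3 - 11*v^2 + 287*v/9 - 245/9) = (v - 8)/(v - 7)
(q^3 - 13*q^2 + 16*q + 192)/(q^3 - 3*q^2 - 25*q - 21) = (q^2 - 16*q + 64)/(q^2 - 6*q - 7)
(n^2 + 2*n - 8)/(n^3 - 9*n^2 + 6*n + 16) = (n + 4)/(n^2 - 7*n - 8)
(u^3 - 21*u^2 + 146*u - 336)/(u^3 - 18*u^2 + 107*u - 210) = (u - 8)/(u - 5)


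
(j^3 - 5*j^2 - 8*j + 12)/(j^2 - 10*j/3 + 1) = 3*(j^3 - 5*j^2 - 8*j + 12)/(3*j^2 - 10*j + 3)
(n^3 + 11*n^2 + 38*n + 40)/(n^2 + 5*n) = n + 6 + 8/n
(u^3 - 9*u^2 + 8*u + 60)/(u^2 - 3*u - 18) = (u^2 - 3*u - 10)/(u + 3)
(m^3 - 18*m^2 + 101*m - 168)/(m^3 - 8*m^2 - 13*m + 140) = (m^2 - 11*m + 24)/(m^2 - m - 20)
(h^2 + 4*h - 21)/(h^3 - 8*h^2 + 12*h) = (h^2 + 4*h - 21)/(h*(h^2 - 8*h + 12))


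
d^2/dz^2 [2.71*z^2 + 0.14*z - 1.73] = 5.42000000000000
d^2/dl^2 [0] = 0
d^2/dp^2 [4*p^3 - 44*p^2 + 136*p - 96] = 24*p - 88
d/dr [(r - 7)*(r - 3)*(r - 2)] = 3*r^2 - 24*r + 41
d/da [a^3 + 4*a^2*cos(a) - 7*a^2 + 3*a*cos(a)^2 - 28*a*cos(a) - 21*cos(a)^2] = -4*a^2*sin(a) + 3*a^2 + 28*a*sin(a) - 3*a*sin(2*a) + 8*a*cos(a) - 14*a + 21*sin(2*a) + 3*cos(a)^2 - 28*cos(a)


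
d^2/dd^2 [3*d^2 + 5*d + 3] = 6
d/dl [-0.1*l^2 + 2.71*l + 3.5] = 2.71 - 0.2*l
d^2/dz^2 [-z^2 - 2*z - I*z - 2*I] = -2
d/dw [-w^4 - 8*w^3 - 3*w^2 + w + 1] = -4*w^3 - 24*w^2 - 6*w + 1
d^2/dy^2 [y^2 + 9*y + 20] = 2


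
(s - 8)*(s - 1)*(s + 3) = s^3 - 6*s^2 - 19*s + 24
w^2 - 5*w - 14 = (w - 7)*(w + 2)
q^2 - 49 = (q - 7)*(q + 7)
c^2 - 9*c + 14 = (c - 7)*(c - 2)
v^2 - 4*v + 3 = (v - 3)*(v - 1)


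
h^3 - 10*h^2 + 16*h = h*(h - 8)*(h - 2)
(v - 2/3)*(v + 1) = v^2 + v/3 - 2/3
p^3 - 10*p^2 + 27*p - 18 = (p - 6)*(p - 3)*(p - 1)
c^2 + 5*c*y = c*(c + 5*y)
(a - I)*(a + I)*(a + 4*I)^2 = a^4 + 8*I*a^3 - 15*a^2 + 8*I*a - 16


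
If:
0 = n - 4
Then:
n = 4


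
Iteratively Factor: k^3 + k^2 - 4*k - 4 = (k - 2)*(k^2 + 3*k + 2) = (k - 2)*(k + 2)*(k + 1)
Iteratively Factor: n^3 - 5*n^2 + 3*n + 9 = (n - 3)*(n^2 - 2*n - 3) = (n - 3)*(n + 1)*(n - 3)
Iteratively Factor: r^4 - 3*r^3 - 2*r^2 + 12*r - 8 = (r - 1)*(r^3 - 2*r^2 - 4*r + 8) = (r - 2)*(r - 1)*(r^2 - 4) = (r - 2)*(r - 1)*(r + 2)*(r - 2)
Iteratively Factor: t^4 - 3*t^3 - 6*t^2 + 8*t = (t + 2)*(t^3 - 5*t^2 + 4*t) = t*(t + 2)*(t^2 - 5*t + 4) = t*(t - 4)*(t + 2)*(t - 1)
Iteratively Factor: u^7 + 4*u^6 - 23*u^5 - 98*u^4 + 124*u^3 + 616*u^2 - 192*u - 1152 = (u + 2)*(u^6 + 2*u^5 - 27*u^4 - 44*u^3 + 212*u^2 + 192*u - 576) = (u + 2)*(u + 3)*(u^5 - u^4 - 24*u^3 + 28*u^2 + 128*u - 192) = (u - 2)*(u + 2)*(u + 3)*(u^4 + u^3 - 22*u^2 - 16*u + 96) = (u - 2)*(u + 2)*(u + 3)^2*(u^3 - 2*u^2 - 16*u + 32) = (u - 2)^2*(u + 2)*(u + 3)^2*(u^2 - 16) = (u - 2)^2*(u + 2)*(u + 3)^2*(u + 4)*(u - 4)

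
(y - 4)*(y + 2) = y^2 - 2*y - 8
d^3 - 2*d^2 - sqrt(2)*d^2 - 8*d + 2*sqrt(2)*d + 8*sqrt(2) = (d - 4)*(d + 2)*(d - sqrt(2))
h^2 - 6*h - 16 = (h - 8)*(h + 2)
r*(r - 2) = r^2 - 2*r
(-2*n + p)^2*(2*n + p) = 8*n^3 - 4*n^2*p - 2*n*p^2 + p^3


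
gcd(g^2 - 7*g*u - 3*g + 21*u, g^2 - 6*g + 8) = 1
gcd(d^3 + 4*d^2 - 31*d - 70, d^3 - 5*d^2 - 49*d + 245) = d^2 + 2*d - 35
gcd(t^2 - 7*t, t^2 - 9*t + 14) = t - 7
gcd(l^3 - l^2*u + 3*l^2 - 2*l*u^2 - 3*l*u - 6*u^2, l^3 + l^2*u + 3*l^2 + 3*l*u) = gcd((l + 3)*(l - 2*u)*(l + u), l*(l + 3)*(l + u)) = l^2 + l*u + 3*l + 3*u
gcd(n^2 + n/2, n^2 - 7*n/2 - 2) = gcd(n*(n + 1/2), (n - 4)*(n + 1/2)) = n + 1/2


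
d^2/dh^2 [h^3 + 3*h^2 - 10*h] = 6*h + 6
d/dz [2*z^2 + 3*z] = 4*z + 3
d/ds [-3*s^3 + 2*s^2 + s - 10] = -9*s^2 + 4*s + 1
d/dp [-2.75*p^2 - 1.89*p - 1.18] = -5.5*p - 1.89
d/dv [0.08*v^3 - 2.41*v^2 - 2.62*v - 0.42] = 0.24*v^2 - 4.82*v - 2.62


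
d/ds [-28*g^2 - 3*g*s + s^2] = -3*g + 2*s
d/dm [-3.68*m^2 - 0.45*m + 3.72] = -7.36*m - 0.45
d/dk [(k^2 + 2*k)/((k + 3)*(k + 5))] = 6*(k^2 + 5*k + 5)/(k^4 + 16*k^3 + 94*k^2 + 240*k + 225)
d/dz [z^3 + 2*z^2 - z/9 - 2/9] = 3*z^2 + 4*z - 1/9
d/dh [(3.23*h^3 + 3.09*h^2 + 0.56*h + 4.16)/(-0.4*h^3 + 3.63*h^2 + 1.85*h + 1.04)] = (4.44089209850063e-16*h^5 + 12.9609*h^4 + 12.399*h^3 + 18.7533*h^2 - 23.7744*h - 7.1136)/(0.16*h^6 - 2.904*h^5 + 11.6969*h^4 + 12.599*h^3 + 10.9729*h^2 + 3.848*h + 1.0816)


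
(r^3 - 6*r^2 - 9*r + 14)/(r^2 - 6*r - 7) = (r^2 + r - 2)/(r + 1)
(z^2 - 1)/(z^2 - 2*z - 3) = (z - 1)/(z - 3)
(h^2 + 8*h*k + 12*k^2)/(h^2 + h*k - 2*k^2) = (h + 6*k)/(h - k)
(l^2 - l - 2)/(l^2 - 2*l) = (l + 1)/l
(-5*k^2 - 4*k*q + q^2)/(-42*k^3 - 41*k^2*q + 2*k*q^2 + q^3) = (-5*k + q)/(-42*k^2 + k*q + q^2)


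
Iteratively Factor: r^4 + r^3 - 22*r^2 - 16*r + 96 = (r + 3)*(r^3 - 2*r^2 - 16*r + 32) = (r + 3)*(r + 4)*(r^2 - 6*r + 8) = (r - 4)*(r + 3)*(r + 4)*(r - 2)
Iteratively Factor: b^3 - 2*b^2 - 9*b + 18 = (b - 3)*(b^2 + b - 6) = (b - 3)*(b - 2)*(b + 3)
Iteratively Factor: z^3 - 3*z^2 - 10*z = (z)*(z^2 - 3*z - 10) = z*(z - 5)*(z + 2)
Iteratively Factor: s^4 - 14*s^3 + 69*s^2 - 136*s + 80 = (s - 4)*(s^3 - 10*s^2 + 29*s - 20) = (s - 4)^2*(s^2 - 6*s + 5) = (s - 4)^2*(s - 1)*(s - 5)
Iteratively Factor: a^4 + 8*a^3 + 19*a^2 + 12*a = (a + 3)*(a^3 + 5*a^2 + 4*a) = a*(a + 3)*(a^2 + 5*a + 4) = a*(a + 1)*(a + 3)*(a + 4)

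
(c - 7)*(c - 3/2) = c^2 - 17*c/2 + 21/2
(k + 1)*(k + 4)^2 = k^3 + 9*k^2 + 24*k + 16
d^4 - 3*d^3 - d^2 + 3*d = d*(d - 3)*(d - 1)*(d + 1)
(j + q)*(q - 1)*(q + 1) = j*q^2 - j + q^3 - q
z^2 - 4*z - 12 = (z - 6)*(z + 2)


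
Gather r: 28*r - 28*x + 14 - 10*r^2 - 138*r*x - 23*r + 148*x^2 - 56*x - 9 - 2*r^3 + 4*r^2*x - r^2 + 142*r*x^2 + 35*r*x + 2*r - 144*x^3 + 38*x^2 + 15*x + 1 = -2*r^3 + r^2*(4*x - 11) + r*(142*x^2 - 103*x + 7) - 144*x^3 + 186*x^2 - 69*x + 6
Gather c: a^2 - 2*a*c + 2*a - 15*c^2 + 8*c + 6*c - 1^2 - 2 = a^2 + 2*a - 15*c^2 + c*(14 - 2*a) - 3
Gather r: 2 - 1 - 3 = -2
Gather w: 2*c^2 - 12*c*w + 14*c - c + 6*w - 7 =2*c^2 + 13*c + w*(6 - 12*c) - 7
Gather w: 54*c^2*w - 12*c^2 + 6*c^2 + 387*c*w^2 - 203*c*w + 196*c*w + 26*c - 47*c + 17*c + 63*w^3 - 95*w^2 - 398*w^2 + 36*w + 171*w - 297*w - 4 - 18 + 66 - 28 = -6*c^2 - 4*c + 63*w^3 + w^2*(387*c - 493) + w*(54*c^2 - 7*c - 90) + 16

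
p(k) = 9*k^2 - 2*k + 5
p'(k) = 18*k - 2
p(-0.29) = 6.34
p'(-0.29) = -7.22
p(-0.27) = 6.20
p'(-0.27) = -6.86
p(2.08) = 39.78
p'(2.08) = 35.44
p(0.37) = 5.49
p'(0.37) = 4.66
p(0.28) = 5.15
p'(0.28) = 3.04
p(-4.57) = 202.10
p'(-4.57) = -84.26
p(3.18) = 89.65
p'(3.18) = 55.24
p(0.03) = 4.95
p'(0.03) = -1.46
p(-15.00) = 2060.00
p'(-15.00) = -272.00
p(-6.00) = 341.00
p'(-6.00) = -110.00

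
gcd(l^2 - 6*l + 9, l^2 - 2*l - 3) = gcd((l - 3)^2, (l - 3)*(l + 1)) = l - 3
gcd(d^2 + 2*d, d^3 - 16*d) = d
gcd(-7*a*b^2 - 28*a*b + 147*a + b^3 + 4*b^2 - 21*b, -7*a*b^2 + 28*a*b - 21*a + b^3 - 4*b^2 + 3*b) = 7*a*b - 21*a - b^2 + 3*b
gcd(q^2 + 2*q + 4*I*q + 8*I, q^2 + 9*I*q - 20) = q + 4*I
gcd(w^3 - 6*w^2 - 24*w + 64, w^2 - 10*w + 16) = w^2 - 10*w + 16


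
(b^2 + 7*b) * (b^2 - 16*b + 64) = b^4 - 9*b^3 - 48*b^2 + 448*b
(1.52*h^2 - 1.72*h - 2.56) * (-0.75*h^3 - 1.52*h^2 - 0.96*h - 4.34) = -1.14*h^5 - 1.0204*h^4 + 3.0752*h^3 - 1.0544*h^2 + 9.9224*h + 11.1104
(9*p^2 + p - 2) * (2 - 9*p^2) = -81*p^4 - 9*p^3 + 36*p^2 + 2*p - 4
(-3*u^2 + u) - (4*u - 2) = -3*u^2 - 3*u + 2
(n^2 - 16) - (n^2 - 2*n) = 2*n - 16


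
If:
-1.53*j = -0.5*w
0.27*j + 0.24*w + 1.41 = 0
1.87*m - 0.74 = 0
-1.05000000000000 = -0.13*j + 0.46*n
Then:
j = -1.40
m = 0.40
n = -2.68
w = -4.30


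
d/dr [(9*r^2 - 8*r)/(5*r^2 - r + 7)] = (31*r^2 + 126*r - 56)/(25*r^4 - 10*r^3 + 71*r^2 - 14*r + 49)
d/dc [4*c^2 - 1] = 8*c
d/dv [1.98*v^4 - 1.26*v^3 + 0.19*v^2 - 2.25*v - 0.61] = 7.92*v^3 - 3.78*v^2 + 0.38*v - 2.25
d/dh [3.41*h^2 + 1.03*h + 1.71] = 6.82*h + 1.03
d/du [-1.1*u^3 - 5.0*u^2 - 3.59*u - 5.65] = -3.3*u^2 - 10.0*u - 3.59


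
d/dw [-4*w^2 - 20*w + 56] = -8*w - 20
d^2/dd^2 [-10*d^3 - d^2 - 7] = -60*d - 2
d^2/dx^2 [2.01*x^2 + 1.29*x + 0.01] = 4.02000000000000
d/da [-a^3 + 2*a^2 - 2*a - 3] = -3*a^2 + 4*a - 2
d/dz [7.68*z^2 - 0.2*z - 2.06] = 15.36*z - 0.2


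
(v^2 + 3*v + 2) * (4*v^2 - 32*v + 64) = 4*v^4 - 20*v^3 - 24*v^2 + 128*v + 128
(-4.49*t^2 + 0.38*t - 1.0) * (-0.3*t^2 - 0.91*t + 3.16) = 1.347*t^4 + 3.9719*t^3 - 14.2342*t^2 + 2.1108*t - 3.16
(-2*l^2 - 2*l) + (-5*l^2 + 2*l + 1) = 1 - 7*l^2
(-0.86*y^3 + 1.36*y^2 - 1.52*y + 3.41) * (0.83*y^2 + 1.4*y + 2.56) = -0.7138*y^5 - 0.0751999999999999*y^4 - 1.5592*y^3 + 4.1839*y^2 + 0.8828*y + 8.7296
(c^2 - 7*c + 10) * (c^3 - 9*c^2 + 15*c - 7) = c^5 - 16*c^4 + 88*c^3 - 202*c^2 + 199*c - 70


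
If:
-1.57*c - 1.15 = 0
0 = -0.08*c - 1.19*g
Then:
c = -0.73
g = 0.05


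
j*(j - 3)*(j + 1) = j^3 - 2*j^2 - 3*j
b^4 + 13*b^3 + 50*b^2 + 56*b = b*(b + 2)*(b + 4)*(b + 7)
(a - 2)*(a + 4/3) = a^2 - 2*a/3 - 8/3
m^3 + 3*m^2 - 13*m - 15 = (m - 3)*(m + 1)*(m + 5)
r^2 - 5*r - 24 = (r - 8)*(r + 3)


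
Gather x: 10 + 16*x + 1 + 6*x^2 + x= 6*x^2 + 17*x + 11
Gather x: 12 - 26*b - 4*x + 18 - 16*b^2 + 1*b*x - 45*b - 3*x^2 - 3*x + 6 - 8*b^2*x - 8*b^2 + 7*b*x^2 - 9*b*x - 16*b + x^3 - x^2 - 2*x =-24*b^2 - 87*b + x^3 + x^2*(7*b - 4) + x*(-8*b^2 - 8*b - 9) + 36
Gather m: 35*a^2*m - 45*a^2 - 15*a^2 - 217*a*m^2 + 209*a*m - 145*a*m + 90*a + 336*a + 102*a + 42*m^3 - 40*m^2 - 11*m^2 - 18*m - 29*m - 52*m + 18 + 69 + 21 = -60*a^2 + 528*a + 42*m^3 + m^2*(-217*a - 51) + m*(35*a^2 + 64*a - 99) + 108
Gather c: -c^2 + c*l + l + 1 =-c^2 + c*l + l + 1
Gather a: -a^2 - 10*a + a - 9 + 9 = -a^2 - 9*a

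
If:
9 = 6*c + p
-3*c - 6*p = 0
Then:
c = 18/11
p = -9/11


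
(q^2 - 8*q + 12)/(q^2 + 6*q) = (q^2 - 8*q + 12)/(q*(q + 6))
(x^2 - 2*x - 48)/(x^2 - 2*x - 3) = (-x^2 + 2*x + 48)/(-x^2 + 2*x + 3)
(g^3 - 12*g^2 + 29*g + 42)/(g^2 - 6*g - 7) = g - 6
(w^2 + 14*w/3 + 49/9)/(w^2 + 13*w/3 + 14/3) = (w + 7/3)/(w + 2)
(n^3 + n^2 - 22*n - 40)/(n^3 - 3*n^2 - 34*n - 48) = (n^2 - n - 20)/(n^2 - 5*n - 24)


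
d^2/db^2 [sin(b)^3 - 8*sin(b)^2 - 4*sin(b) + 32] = -9*sin(b)^3 + 32*sin(b)^2 + 10*sin(b) - 16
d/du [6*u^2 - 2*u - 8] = 12*u - 2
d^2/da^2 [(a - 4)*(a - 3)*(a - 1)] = 6*a - 16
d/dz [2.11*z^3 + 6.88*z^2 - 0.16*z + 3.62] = 6.33*z^2 + 13.76*z - 0.16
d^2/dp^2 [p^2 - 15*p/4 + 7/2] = 2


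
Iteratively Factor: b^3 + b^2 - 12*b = (b + 4)*(b^2 - 3*b) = b*(b + 4)*(b - 3)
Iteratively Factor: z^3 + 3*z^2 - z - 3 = (z + 1)*(z^2 + 2*z - 3) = (z + 1)*(z + 3)*(z - 1)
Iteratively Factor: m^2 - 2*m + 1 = (m - 1)*(m - 1)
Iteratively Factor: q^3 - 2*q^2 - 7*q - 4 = (q - 4)*(q^2 + 2*q + 1) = (q - 4)*(q + 1)*(q + 1)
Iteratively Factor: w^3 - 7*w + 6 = (w - 2)*(w^2 + 2*w - 3) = (w - 2)*(w - 1)*(w + 3)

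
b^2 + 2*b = b*(b + 2)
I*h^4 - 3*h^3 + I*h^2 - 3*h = h*(h + I)*(h + 3*I)*(I*h + 1)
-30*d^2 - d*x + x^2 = (-6*d + x)*(5*d + x)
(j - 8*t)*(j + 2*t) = j^2 - 6*j*t - 16*t^2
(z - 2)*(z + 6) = z^2 + 4*z - 12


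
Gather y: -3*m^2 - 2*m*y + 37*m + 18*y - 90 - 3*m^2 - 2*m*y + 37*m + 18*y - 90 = -6*m^2 + 74*m + y*(36 - 4*m) - 180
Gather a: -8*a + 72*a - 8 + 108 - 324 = 64*a - 224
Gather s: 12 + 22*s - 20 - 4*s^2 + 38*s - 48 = -4*s^2 + 60*s - 56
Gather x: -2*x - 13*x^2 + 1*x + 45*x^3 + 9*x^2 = 45*x^3 - 4*x^2 - x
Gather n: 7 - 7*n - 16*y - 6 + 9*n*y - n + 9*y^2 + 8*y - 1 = n*(9*y - 8) + 9*y^2 - 8*y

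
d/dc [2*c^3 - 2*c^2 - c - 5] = 6*c^2 - 4*c - 1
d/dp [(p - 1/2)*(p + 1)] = 2*p + 1/2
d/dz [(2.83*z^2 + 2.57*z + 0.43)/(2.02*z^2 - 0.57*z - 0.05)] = (-6.8045*z^2 - 2.0202*z + 0.1166)/(4.0804*z^4 - 2.3028*z^3 + 0.1229*z^2 + 0.057*z + 0.0025)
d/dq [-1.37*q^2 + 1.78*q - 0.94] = 1.78 - 2.74*q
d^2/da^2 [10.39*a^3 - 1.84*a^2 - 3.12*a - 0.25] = 62.34*a - 3.68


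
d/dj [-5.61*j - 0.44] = -5.61000000000000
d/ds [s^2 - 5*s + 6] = 2*s - 5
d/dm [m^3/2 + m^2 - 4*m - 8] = 3*m^2/2 + 2*m - 4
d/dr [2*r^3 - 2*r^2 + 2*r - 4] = 6*r^2 - 4*r + 2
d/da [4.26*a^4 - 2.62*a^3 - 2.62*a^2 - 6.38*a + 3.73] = 17.04*a^3 - 7.86*a^2 - 5.24*a - 6.38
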